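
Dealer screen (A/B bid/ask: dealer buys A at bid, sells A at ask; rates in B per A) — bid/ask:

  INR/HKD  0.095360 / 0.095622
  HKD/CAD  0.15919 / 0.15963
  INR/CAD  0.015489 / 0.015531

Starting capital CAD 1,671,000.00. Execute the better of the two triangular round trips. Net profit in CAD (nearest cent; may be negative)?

Net profit: CAD 24,615.95

Best loop CAD → HKD → INR → CAD:
CAD 1,671,000.00 ÷ 0.15963 (buy HKD at ask) = HKD 10,467,957.15
HKD 10,467,957.15 ÷ 0.095622 (buy INR at ask) = INR 109,472,267.37
INR 109,472,267.37 × 0.015489 (sell INR at bid) = CAD 1,695,615.95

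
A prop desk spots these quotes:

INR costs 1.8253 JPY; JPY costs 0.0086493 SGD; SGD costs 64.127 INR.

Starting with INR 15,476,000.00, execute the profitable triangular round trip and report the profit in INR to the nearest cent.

Profit: INR 192,046.75

Profitable loop is INR → JPY → SGD → INR:
INR 15,476,000.00 × 1.8253 = JPY 28,248,343
JPY 28,248,343 × 0.0086493 = SGD 244,328.39
SGD 244,328.39 × 64.127 = INR 15,668,046.75
Profit = INR 15,668,046.75 − INR 15,476,000.00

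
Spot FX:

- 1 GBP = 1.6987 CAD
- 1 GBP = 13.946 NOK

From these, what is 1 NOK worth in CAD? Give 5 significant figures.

NOK/CAD = 0.12181

1 NOK ÷ 13.946 = 0.0717051 GBP
0.0717051 GBP × 1.6987 = 0.121806 CAD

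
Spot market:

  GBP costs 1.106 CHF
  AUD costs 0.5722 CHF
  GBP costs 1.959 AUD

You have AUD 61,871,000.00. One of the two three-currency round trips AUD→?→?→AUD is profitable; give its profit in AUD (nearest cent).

Profitable loop is AUD → CHF → GBP → AUD:
AUD 61,871,000.00 × 0.5722 = CHF 35,402,586.20
CHF 35,402,586.20 ÷ 1.106 = GBP 32,009,571.61
GBP 32,009,571.61 × 1.959 = AUD 62,706,750.78
Profit = AUD 62,706,750.78 − AUD 61,871,000.00

Profit: AUD 835,750.78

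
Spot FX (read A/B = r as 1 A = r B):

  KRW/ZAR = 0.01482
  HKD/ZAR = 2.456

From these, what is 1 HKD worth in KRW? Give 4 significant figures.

HKD/KRW = 165.7

1 HKD × 2.456 = 2.456 ZAR
2.456 ZAR ÷ 0.01482 = 165.722 KRW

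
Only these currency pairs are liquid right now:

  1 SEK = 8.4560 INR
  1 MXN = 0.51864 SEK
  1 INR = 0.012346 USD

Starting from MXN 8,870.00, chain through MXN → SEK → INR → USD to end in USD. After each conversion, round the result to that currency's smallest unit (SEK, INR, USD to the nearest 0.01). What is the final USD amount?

MXN 8,870.00 × 0.51864 = SEK 4,600.34
SEK 4,600.34 × 8.4560 = INR 38,900.48
INR 38,900.48 × 0.012346 = USD 480.27

USD 480.27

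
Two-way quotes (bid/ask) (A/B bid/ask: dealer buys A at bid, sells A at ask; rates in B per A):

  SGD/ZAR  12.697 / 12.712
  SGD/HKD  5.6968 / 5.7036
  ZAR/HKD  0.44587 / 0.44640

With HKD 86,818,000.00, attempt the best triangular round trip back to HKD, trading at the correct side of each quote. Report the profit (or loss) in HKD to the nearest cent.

Best loop HKD → ZAR → SGD → HKD:
HKD 86,818,000.00 ÷ 0.44640 (buy ZAR at ask) = ZAR 194,484,767.03
ZAR 194,484,767.03 ÷ 12.712 (buy SGD at ask) = SGD 15,299,305.15
SGD 15,299,305.15 × 5.6968 (sell SGD at bid) = HKD 87,157,081.56

Net profit: HKD 339,081.56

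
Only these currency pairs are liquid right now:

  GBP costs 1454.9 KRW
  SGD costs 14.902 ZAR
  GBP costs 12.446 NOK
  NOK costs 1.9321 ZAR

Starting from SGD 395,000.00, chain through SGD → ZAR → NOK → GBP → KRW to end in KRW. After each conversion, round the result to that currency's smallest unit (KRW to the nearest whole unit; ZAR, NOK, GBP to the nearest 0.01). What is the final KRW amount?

SGD 395,000.00 × 14.902 = ZAR 5,886,290.00
ZAR 5,886,290.00 ÷ 1.9321 = NOK 3,046,576.26
NOK 3,046,576.26 ÷ 12.446 = GBP 244,783.57
GBP 244,783.57 × 1454.9 = KRW 356,135,616

KRW 356,135,616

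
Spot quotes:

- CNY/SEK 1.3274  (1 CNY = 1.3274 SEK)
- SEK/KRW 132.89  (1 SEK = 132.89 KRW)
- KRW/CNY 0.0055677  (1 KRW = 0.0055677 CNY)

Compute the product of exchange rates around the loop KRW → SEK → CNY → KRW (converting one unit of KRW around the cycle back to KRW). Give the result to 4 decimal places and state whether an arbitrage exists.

Around KRW → SEK → CNY → KRW: 1 ÷ 132.89 ÷ 1.3274 ÷ 0.0055677 = 1.018193
Product > 1; profitable direction is KRW → SEK → CNY → KRW.

1.0182 (arbitrage exists)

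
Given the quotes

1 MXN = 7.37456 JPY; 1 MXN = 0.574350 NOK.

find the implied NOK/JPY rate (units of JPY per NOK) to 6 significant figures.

NOK/JPY = 12.8398

1 NOK ÷ 0.574350 = 1.7411 MXN
1.7411 MXN × 7.37456 = 12.8398 JPY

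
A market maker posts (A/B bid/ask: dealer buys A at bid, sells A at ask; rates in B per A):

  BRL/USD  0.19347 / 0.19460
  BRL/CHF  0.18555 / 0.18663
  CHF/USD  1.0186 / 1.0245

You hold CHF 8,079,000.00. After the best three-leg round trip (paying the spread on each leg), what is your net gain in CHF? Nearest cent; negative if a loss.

Net profit: CHF 95,812.89

Best loop CHF → BRL → USD → CHF:
CHF 8,079,000.00 ÷ 0.18663 (buy BRL at ask) = BRL 43,288,860.31
BRL 43,288,860.31 × 0.19347 (sell BRL at bid) = USD 8,375,095.80
USD 8,375,095.80 ÷ 1.0245 (buy CHF at ask) = CHF 8,174,812.89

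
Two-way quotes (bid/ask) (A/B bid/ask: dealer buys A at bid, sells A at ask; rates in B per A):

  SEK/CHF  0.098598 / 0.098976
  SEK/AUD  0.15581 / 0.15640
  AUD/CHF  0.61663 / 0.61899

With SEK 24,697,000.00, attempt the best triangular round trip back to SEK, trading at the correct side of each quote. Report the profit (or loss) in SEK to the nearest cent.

Best loop SEK → CHF → AUD → SEK:
SEK 24,697,000.00 × 0.098598 (sell SEK at bid) = CHF 2,435,074.81
CHF 2,435,074.81 ÷ 0.61899 (buy AUD at ask) = AUD 3,933,948.54
AUD 3,933,948.54 ÷ 0.15640 (buy SEK at ask) = SEK 25,153,123.65

Net profit: SEK 456,123.65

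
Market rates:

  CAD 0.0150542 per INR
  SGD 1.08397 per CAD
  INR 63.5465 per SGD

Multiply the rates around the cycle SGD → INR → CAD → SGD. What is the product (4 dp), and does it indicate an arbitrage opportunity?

1.0370 (arbitrage exists)

Around SGD → INR → CAD → SGD: 1 × 63.5465 × 0.0150542 × 1.08397 = 1.036971
Product > 1; profitable direction is SGD → INR → CAD → SGD.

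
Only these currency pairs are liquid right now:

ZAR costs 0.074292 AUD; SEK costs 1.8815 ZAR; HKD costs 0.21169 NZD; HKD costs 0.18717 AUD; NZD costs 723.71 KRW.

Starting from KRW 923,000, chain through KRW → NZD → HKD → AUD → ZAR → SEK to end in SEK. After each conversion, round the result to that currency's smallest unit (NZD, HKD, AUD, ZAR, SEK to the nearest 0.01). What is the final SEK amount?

SEK 8,067.22

KRW 923,000 ÷ 723.71 = NZD 1,275.37
NZD 1,275.37 ÷ 0.21169 = HKD 6,024.71
HKD 6,024.71 × 0.18717 = AUD 1,127.64
AUD 1,127.64 ÷ 0.074292 = ZAR 15,178.48
ZAR 15,178.48 ÷ 1.8815 = SEK 8,067.22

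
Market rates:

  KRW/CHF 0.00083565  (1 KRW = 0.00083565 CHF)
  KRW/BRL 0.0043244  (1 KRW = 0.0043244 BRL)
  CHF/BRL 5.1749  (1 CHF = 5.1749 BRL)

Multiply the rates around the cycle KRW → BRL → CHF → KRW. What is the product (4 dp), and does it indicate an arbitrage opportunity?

Around KRW → BRL → CHF → KRW: 1 × 0.0043244 ÷ 5.1749 ÷ 0.00083565 = 0.999999
Product ≈ 1 (deviation 0.000%, within rounding noise).

1.0000 (no arbitrage)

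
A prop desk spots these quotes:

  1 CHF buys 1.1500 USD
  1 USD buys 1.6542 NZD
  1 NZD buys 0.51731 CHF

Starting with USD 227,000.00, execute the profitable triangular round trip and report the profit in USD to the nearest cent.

Profit: USD 3,668.94

Profitable loop is USD → CHF → NZD → USD:
USD 227,000.00 ÷ 1.1500 = CHF 197,391.30
CHF 197,391.30 ÷ 0.51731 = NZD 381,572.57
NZD 381,572.57 ÷ 1.6542 = USD 230,668.94
Profit = USD 230,668.94 − USD 227,000.00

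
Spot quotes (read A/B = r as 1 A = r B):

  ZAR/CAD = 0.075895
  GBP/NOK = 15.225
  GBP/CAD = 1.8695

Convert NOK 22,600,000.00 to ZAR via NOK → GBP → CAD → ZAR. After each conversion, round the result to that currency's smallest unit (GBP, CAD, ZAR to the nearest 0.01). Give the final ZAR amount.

ZAR 36,564,820.21

NOK 22,600,000.00 ÷ 15.225 = GBP 1,484,400.66
GBP 1,484,400.66 × 1.8695 = CAD 2,775,087.03
CAD 2,775,087.03 ÷ 0.075895 = ZAR 36,564,820.21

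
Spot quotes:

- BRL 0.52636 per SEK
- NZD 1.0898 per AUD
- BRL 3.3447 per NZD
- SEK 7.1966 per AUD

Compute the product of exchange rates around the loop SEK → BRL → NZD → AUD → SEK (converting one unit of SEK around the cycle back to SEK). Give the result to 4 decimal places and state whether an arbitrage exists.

Around SEK → BRL → NZD → AUD → SEK: 1 × 0.52636 ÷ 3.3447 ÷ 1.0898 × 7.1966 = 1.039217
Product > 1; profitable direction is SEK → BRL → NZD → AUD → SEK.

1.0392 (arbitrage exists)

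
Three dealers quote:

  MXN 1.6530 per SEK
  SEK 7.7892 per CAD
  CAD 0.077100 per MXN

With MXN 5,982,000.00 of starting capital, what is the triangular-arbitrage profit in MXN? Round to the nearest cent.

Profitable loop is MXN → SEK → CAD → MXN:
MXN 5,982,000.00 ÷ 1.6530 = SEK 3,618,874.77
SEK 3,618,874.77 ÷ 7.7892 = CAD 464,601.60
CAD 464,601.60 ÷ 0.077100 = MXN 6,025,961.07
Profit = MXN 6,025,961.07 − MXN 5,982,000.00

Profit: MXN 43,961.07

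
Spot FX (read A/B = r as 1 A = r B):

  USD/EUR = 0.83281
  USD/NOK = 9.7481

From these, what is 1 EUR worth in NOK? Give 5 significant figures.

EUR/NOK = 11.705

1 EUR ÷ 0.83281 = 1.20075 USD
1.20075 USD × 9.7481 = 11.7051 NOK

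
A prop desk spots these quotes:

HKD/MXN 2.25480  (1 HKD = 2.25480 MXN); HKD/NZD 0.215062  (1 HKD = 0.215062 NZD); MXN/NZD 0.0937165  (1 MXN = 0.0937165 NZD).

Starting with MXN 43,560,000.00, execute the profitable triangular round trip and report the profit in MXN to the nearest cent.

Profitable loop is MXN → HKD → NZD → MXN:
MXN 43,560,000.00 ÷ 2.25480 = HKD 19,318,786.59
HKD 19,318,786.59 × 0.215062 = NZD 4,154,736.88
NZD 4,154,736.88 ÷ 0.0937165 = MXN 44,333,035.07
Profit = MXN 44,333,035.07 − MXN 43,560,000.00

Profit: MXN 773,035.07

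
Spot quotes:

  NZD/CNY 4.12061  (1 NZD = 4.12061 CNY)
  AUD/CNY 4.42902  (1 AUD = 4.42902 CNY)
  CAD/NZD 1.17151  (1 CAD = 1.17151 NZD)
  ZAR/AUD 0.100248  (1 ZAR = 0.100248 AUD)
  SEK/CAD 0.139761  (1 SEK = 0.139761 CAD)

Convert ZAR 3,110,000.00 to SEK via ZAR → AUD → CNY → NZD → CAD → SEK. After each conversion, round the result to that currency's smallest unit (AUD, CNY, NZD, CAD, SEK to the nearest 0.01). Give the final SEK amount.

ZAR 3,110,000.00 × 0.100248 = AUD 311,771.28
AUD 311,771.28 × 4.42902 = CNY 1,380,841.23
CNY 1,380,841.23 ÷ 4.12061 = NZD 335,106.02
NZD 335,106.02 ÷ 1.17151 = CAD 286,046.23
CAD 286,046.23 ÷ 0.139761 = SEK 2,046,681.33

SEK 2,046,681.33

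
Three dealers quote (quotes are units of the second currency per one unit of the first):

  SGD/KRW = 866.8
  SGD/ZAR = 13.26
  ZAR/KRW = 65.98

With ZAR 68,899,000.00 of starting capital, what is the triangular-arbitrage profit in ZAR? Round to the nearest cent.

Profitable loop is ZAR → KRW → SGD → ZAR:
ZAR 68,899,000.00 × 65.98 = KRW 4,545,956,020
KRW 4,545,956,020 ÷ 866.8 = SGD 5,244,527.02
SGD 5,244,527.02 × 13.26 = ZAR 69,542,428.27
Profit = ZAR 69,542,428.27 − ZAR 68,899,000.00

Profit: ZAR 643,428.27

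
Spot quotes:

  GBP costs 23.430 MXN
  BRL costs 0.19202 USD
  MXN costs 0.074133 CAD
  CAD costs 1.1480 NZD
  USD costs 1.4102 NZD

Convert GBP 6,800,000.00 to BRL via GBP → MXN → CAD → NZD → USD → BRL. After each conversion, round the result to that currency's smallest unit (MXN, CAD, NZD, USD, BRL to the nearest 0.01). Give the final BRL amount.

BRL 50,073,447.04

GBP 6,800,000.00 × 23.430 = MXN 159,324,000.00
MXN 159,324,000.00 × 0.074133 = CAD 11,811,166.09
CAD 11,811,166.09 × 1.1480 = NZD 13,559,218.67
NZD 13,559,218.67 ÷ 1.4102 = USD 9,615,103.30
USD 9,615,103.30 ÷ 0.19202 = BRL 50,073,447.04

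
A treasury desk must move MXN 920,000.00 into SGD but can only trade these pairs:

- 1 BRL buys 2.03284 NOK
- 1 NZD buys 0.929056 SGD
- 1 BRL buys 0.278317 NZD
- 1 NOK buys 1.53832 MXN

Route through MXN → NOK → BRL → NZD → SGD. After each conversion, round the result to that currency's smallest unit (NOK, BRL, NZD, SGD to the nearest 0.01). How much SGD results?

MXN 920,000.00 ÷ 1.53832 = NOK 598,055.02
NOK 598,055.02 ÷ 2.03284 = BRL 294,196.80
BRL 294,196.80 × 0.278317 = NZD 81,879.97
NZD 81,879.97 × 0.929056 = SGD 76,071.08

SGD 76,071.08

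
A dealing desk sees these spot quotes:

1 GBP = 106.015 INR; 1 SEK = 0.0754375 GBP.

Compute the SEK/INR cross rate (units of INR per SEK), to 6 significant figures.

1 SEK × 0.0754375 = 0.0754375 GBP
0.0754375 GBP × 106.015 = 7.99751 INR

SEK/INR = 7.99751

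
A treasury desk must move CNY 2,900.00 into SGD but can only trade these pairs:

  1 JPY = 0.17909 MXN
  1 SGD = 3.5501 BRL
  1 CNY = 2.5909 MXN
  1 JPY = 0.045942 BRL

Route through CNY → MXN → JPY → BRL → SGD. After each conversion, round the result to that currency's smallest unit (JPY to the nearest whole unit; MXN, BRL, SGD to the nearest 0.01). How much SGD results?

CNY 2,900.00 × 2.5909 = MXN 7,513.61
MXN 7,513.61 ÷ 0.17909 = JPY 41,954
JPY 41,954 × 0.045942 = BRL 1,927.45
BRL 1,927.45 ÷ 3.5501 = SGD 542.93

SGD 542.93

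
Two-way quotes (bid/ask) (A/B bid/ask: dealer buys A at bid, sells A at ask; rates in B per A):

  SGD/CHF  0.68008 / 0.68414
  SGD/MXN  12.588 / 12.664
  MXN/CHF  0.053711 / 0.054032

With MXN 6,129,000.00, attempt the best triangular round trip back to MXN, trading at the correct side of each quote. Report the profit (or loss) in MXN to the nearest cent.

Best loop MXN → SGD → CHF → MXN:
MXN 6,129,000.00 ÷ 12.664 (buy SGD at ask) = SGD 483,970.31
SGD 483,970.31 × 0.68008 (sell SGD at bid) = CHF 329,138.53
CHF 329,138.53 ÷ 0.054032 (buy MXN at ask) = MXN 6,091,548.12

Net result: MXN -37,451.88 (no profitable arbitrage after spreads)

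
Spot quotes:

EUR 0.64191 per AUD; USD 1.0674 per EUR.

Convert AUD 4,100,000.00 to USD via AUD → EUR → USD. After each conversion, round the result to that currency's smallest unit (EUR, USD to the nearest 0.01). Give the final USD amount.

USD 2,809,216.41

AUD 4,100,000.00 × 0.64191 = EUR 2,631,831.00
EUR 2,631,831.00 × 1.0674 = USD 2,809,216.41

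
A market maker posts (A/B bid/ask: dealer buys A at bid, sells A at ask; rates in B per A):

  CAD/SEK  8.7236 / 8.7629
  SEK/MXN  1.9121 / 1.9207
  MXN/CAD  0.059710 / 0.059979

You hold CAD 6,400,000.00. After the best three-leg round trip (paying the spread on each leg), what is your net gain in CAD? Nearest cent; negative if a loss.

Net result: CAD -25,686.92 (no profitable arbitrage after spreads)

Best loop CAD → SEK → MXN → CAD:
CAD 6,400,000.00 × 8.7236 (sell CAD at bid) = SEK 55,831,040.00
SEK 55,831,040.00 × 1.9121 (sell SEK at bid) = MXN 106,754,531.58
MXN 106,754,531.58 × 0.059710 (sell MXN at bid) = CAD 6,374,313.08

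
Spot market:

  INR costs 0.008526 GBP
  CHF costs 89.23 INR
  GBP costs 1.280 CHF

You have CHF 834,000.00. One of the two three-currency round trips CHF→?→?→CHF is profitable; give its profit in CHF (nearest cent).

Profit: CHF 22,445.75

Profitable loop is CHF → GBP → INR → CHF:
CHF 834,000.00 ÷ 1.280 = GBP 651,562.50
GBP 651,562.50 ÷ 0.008526 = INR 76,420,654.47
INR 76,420,654.47 ÷ 89.23 = CHF 856,445.75
Profit = CHF 856,445.75 − CHF 834,000.00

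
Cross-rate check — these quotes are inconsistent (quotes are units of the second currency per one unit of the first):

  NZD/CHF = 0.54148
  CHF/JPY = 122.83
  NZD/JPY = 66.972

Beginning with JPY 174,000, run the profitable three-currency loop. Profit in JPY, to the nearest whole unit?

Profitable loop is JPY → CHF → NZD → JPY:
JPY 174,000 ÷ 122.83 = CHF 1,416.59
CHF 1,416.59 ÷ 0.54148 = NZD 2,616.15
NZD 2,616.15 × 66.972 = JPY 175,209
Profit = JPY 175,209 − JPY 174,000

Profit: JPY 1,209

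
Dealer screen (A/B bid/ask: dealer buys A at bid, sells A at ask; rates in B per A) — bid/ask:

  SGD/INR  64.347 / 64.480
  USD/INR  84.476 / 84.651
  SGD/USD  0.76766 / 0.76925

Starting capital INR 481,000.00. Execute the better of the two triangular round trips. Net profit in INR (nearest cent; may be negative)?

Best loop INR → SGD → USD → INR:
INR 481,000.00 ÷ 64.480 (buy SGD at ask) = SGD 7,459.68
SGD 7,459.68 × 0.76766 (sell SGD at bid) = USD 5,726.50
USD 5,726.50 × 84.476 (sell USD at bid) = INR 483,751.47

Net profit: INR 2,751.47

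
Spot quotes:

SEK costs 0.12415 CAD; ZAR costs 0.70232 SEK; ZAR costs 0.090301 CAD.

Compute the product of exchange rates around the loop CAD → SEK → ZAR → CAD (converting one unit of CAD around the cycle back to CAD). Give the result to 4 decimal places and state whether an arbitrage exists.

Around CAD → SEK → ZAR → CAD: 1 ÷ 0.12415 ÷ 0.70232 × 0.090301 = 1.035645
Product > 1; profitable direction is CAD → SEK → ZAR → CAD.

1.0356 (arbitrage exists)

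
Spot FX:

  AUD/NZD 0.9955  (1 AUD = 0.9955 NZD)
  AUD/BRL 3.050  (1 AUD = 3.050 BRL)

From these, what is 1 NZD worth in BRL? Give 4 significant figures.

1 NZD ÷ 0.9955 = 1.00452 AUD
1.00452 AUD × 3.050 = 3.06379 BRL

NZD/BRL = 3.064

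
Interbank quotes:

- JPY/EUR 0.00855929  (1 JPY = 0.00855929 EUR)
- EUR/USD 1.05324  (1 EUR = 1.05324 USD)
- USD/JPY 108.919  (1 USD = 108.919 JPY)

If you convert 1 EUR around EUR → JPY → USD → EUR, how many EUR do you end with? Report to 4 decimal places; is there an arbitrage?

1.0184 (arbitrage exists)

Around EUR → JPY → USD → EUR: 1 ÷ 0.00855929 ÷ 108.919 ÷ 1.05324 = 1.018430
Product > 1; profitable direction is EUR → JPY → USD → EUR.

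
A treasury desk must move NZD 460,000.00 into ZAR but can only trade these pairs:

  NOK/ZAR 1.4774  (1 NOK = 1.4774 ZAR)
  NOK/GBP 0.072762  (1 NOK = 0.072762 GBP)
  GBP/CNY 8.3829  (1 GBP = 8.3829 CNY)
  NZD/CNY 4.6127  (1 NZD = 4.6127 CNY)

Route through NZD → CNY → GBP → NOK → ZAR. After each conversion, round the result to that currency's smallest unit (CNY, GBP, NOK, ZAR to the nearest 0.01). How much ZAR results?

ZAR 5,139,397.68

NZD 460,000.00 × 4.6127 = CNY 2,121,842.00
CNY 2,121,842.00 ÷ 8.3829 = GBP 253,115.51
GBP 253,115.51 ÷ 0.072762 = NOK 3,478,677.19
NOK 3,478,677.19 × 1.4774 = ZAR 5,139,397.68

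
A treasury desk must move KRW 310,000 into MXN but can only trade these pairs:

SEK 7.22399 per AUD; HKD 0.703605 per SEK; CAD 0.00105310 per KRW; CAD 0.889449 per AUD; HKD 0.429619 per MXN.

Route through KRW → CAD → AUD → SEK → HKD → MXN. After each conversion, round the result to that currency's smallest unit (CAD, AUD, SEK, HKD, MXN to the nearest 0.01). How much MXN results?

KRW 310,000 × 0.00105310 = CAD 326.46
CAD 326.46 ÷ 0.889449 = AUD 367.04
AUD 367.04 × 7.22399 = SEK 2,651.49
SEK 2,651.49 × 0.703605 = HKD 1,865.60
HKD 1,865.60 ÷ 0.429619 = MXN 4,342.45

MXN 4,342.45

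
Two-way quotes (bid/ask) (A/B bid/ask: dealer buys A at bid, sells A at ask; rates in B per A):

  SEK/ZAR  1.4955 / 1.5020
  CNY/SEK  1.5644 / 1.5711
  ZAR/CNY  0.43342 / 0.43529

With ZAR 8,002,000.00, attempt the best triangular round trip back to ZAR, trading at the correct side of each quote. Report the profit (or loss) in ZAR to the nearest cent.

Net profit: ZAR 112,125.48

Best loop ZAR → CNY → SEK → ZAR:
ZAR 8,002,000.00 × 0.43342 (sell ZAR at bid) = CNY 3,468,226.84
CNY 3,468,226.84 × 1.5644 (sell CNY at bid) = SEK 5,425,694.07
SEK 5,425,694.07 × 1.4955 (sell SEK at bid) = ZAR 8,114,125.48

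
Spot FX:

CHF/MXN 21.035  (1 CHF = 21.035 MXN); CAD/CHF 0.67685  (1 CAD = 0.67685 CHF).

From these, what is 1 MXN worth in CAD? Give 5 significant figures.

MXN/CAD = 0.070237

1 MXN ÷ 21.035 = 0.0475398 CHF
0.0475398 CHF ÷ 0.67685 = 0.0702369 CAD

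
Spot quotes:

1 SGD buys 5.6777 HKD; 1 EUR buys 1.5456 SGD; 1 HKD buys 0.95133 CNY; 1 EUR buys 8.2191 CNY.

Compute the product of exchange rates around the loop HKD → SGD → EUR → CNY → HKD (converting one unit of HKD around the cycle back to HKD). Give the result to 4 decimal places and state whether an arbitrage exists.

Around HKD → SGD → EUR → CNY → HKD: 1 ÷ 5.6777 ÷ 1.5456 × 8.2191 ÷ 0.95133 = 0.984518
Product < 1; profitable direction is HKD → CNY → EUR → SGD → HKD.

0.9845 (arbitrage exists)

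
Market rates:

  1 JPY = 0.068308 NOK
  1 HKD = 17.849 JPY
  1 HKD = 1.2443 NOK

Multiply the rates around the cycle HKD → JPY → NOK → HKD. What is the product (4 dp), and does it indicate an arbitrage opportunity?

0.9799 (arbitrage exists)

Around HKD → JPY → NOK → HKD: 1 × 17.849 × 0.068308 ÷ 1.2443 = 0.979852
Product < 1; profitable direction is HKD → NOK → JPY → HKD.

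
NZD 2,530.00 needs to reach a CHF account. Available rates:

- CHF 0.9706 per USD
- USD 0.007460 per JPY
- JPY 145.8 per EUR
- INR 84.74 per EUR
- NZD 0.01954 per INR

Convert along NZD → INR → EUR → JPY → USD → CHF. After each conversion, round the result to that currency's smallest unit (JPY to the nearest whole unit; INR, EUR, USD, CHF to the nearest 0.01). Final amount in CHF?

CHF 1,613.03

NZD 2,530.00 ÷ 0.01954 = INR 129,477.99
INR 129,477.99 ÷ 84.74 = EUR 1,527.94
EUR 1,527.94 × 145.8 = JPY 222,774
JPY 222,774 × 0.007460 = USD 1,661.89
USD 1,661.89 × 0.9706 = CHF 1,613.03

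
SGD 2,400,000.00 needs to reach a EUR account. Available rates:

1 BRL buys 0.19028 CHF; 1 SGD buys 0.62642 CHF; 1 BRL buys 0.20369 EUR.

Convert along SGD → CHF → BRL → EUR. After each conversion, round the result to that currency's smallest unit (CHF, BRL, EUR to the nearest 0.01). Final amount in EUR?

SGD 2,400,000.00 × 0.62642 = CHF 1,503,408.00
CHF 1,503,408.00 ÷ 0.19028 = BRL 7,901,030.06
BRL 7,901,030.06 × 0.20369 = EUR 1,609,360.81

EUR 1,609,360.81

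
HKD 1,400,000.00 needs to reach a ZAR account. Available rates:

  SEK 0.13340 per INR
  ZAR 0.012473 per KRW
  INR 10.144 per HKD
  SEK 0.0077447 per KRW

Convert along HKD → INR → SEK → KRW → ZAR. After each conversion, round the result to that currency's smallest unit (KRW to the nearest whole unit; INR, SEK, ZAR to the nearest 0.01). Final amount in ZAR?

HKD 1,400,000.00 × 10.144 = INR 14,201,600.00
INR 14,201,600.00 × 0.13340 = SEK 1,894,493.44
SEK 1,894,493.44 ÷ 0.0077447 = KRW 244,618,054
KRW 244,618,054 × 0.012473 = ZAR 3,051,120.99

ZAR 3,051,120.99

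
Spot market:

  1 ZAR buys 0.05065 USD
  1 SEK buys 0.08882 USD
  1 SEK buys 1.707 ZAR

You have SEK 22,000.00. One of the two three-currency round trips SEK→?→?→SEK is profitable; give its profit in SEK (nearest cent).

Profit: SEK 600.63

Profitable loop is SEK → USD → ZAR → SEK:
SEK 22,000.00 × 0.08882 = USD 1,954.04
USD 1,954.04 ÷ 0.05065 = ZAR 38,579.27
ZAR 38,579.27 ÷ 1.707 = SEK 22,600.63
Profit = SEK 22,600.63 − SEK 22,000.00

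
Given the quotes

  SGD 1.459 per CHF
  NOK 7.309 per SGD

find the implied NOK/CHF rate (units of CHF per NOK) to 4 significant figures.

1 NOK ÷ 7.309 = 0.136818 SGD
0.136818 SGD ÷ 1.459 = 0.0937749 CHF

NOK/CHF = 0.09377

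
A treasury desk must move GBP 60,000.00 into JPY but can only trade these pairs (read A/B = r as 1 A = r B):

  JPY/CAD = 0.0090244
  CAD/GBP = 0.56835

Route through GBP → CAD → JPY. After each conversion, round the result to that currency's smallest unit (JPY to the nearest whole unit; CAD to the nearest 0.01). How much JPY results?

JPY 11,698,146

GBP 60,000.00 ÷ 0.56835 = CAD 105,568.75
CAD 105,568.75 ÷ 0.0090244 = JPY 11,698,146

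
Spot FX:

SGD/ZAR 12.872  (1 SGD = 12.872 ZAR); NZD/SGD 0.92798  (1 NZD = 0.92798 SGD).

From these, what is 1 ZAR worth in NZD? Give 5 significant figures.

1 ZAR ÷ 12.872 = 0.077688 SGD
0.077688 SGD ÷ 0.92798 = 0.0837173 NZD

ZAR/NZD = 0.083717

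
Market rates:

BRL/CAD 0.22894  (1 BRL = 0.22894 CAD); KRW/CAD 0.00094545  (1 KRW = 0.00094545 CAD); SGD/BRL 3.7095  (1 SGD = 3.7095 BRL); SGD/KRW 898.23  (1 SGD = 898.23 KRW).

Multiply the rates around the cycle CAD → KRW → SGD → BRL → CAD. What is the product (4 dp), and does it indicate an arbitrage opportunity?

1.0000 (no arbitrage)

Around CAD → KRW → SGD → BRL → CAD: 1 ÷ 0.00094545 ÷ 898.23 × 3.7095 × 0.22894 = 1.000025
Product ≈ 1 (deviation 0.003%, within rounding noise).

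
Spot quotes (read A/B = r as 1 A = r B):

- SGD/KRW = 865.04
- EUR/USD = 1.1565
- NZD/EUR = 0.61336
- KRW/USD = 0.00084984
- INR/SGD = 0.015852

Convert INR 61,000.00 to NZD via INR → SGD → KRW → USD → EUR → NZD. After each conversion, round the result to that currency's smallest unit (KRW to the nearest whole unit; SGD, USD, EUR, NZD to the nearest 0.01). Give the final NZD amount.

INR 61,000.00 × 0.015852 = SGD 966.97
SGD 966.97 × 865.04 = KRW 836,468
KRW 836,468 × 0.00084984 = USD 710.86
USD 710.86 ÷ 1.1565 = EUR 614.66
EUR 614.66 ÷ 0.61336 = NZD 1,002.12

NZD 1,002.12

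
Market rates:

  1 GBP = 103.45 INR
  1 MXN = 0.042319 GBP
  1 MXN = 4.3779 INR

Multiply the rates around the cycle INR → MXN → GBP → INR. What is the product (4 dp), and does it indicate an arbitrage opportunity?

1.0000 (no arbitrage)

Around INR → MXN → GBP → INR: 1 ÷ 4.3779 × 0.042319 × 103.45 = 1.000000
Product ≈ 1 (deviation 0.000%, within rounding noise).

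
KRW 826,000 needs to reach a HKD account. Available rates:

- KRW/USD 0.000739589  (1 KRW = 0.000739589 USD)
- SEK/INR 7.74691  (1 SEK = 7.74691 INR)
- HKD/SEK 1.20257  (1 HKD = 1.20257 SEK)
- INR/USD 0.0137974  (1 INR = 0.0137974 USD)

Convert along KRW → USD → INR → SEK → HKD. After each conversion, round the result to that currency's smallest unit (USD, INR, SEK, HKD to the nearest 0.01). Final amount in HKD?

HKD 4,752.63

KRW 826,000 × 0.000739589 = USD 610.90
USD 610.90 ÷ 0.0137974 = INR 44,276.46
INR 44,276.46 ÷ 7.74691 = SEK 5,715.37
SEK 5,715.37 ÷ 1.20257 = HKD 4,752.63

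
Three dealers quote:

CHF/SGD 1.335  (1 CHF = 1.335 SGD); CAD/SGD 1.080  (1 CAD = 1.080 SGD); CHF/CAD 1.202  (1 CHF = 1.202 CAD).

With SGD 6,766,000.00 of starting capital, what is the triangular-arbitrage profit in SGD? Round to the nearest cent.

Profitable loop is SGD → CAD → CHF → SGD:
SGD 6,766,000.00 ÷ 1.080 = CAD 6,264,814.81
CAD 6,264,814.81 ÷ 1.202 = CHF 5,211,992.36
CHF 5,211,992.36 × 1.335 = SGD 6,958,009.80
Profit = SGD 6,958,009.80 − SGD 6,766,000.00

Profit: SGD 192,009.80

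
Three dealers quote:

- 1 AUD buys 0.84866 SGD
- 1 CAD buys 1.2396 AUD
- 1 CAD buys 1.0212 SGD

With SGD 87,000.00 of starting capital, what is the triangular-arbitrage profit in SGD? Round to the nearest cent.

Profit: SGD 2,623.88

Profitable loop is SGD → CAD → AUD → SGD:
SGD 87,000.00 ÷ 1.0212 = CAD 85,193.89
CAD 85,193.89 × 1.2396 = AUD 105,606.35
AUD 105,606.35 × 0.84866 = SGD 89,623.88
Profit = SGD 89,623.88 − SGD 87,000.00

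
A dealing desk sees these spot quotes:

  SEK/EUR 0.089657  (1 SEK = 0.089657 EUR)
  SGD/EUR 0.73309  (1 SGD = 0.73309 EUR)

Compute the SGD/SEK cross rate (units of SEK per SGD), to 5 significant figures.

SGD/SEK = 8.1766

1 SGD × 0.73309 = 0.73309 EUR
0.73309 EUR ÷ 0.089657 = 8.17661 SEK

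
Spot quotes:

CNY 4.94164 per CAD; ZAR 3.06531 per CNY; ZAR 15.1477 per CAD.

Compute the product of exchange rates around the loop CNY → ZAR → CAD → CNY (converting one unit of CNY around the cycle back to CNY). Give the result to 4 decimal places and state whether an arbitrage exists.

1.0000 (no arbitrage)

Around CNY → ZAR → CAD → CNY: 1 × 3.06531 ÷ 15.1477 × 4.94164 = 0.999997
Product ≈ 1 (deviation 0.000%, within rounding noise).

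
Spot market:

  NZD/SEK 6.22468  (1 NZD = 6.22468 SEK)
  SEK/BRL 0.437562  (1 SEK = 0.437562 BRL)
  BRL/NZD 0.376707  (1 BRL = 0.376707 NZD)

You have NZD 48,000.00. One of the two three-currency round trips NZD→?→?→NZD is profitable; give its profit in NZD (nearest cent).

Profit: NZD 1,249.47

Profitable loop is NZD → SEK → BRL → NZD:
NZD 48,000.00 × 6.22468 = SEK 298,784.64
SEK 298,784.64 × 0.437562 = BRL 130,736.80
BRL 130,736.80 × 0.376707 = NZD 49,249.47
Profit = NZD 49,249.47 − NZD 48,000.00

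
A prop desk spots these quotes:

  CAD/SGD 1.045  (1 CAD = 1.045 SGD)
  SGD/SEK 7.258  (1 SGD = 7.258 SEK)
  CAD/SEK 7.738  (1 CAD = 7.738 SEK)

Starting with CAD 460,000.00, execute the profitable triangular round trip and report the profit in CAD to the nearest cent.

Profit: CAD 9,302.97

Profitable loop is CAD → SEK → SGD → CAD:
CAD 460,000.00 × 7.738 = SEK 3,559,480.00
SEK 3,559,480.00 ÷ 7.258 = SGD 490,421.60
SGD 490,421.60 ÷ 1.045 = CAD 469,302.97
Profit = CAD 469,302.97 − CAD 460,000.00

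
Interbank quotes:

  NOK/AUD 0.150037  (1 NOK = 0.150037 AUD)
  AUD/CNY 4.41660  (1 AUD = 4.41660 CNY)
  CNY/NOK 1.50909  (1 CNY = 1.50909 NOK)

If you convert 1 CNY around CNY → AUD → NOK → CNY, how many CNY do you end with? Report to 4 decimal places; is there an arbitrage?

Around CNY → AUD → NOK → CNY: 1 ÷ 4.41660 ÷ 0.150037 ÷ 1.50909 = 0.999996
Product ≈ 1 (deviation 0.000%, within rounding noise).

1.0000 (no arbitrage)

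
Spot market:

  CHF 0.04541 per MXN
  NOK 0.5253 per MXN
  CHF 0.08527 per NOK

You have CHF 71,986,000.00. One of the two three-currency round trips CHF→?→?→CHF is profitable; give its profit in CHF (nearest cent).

Profitable loop is CHF → NOK → MXN → CHF:
CHF 71,986,000.00 ÷ 0.08527 = NOK 844,212,501.47
NOK 844,212,501.47 ÷ 0.5253 = MXN 1,607,105,466.34
MXN 1,607,105,466.34 × 0.04541 = CHF 72,978,659.23
Profit = CHF 72,978,659.23 − CHF 71,986,000.00

Profit: CHF 992,659.23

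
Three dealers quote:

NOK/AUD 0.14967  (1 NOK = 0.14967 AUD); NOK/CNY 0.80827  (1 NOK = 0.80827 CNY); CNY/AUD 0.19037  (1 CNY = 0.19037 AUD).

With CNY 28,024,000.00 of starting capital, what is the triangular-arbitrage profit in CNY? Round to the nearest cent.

Profitable loop is CNY → AUD → NOK → CNY:
CNY 28,024,000.00 × 0.19037 = AUD 5,334,928.88
AUD 5,334,928.88 ÷ 0.14967 = NOK 35,644,610.68
NOK 35,644,610.68 × 0.80827 = CNY 28,810,469.47
Profit = CNY 28,810,469.47 − CNY 28,024,000.00

Profit: CNY 786,469.47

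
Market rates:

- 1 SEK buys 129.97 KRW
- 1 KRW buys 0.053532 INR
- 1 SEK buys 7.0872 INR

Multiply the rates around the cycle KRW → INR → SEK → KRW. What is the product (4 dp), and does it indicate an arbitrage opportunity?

Around KRW → INR → SEK → KRW: 1 × 0.053532 ÷ 7.0872 × 129.97 = 0.981707
Product < 1; profitable direction is KRW → SEK → INR → KRW.

0.9817 (arbitrage exists)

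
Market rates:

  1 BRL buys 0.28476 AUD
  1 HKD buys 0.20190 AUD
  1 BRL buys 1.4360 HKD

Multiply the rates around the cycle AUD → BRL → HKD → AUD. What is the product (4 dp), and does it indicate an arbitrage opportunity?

1.0182 (arbitrage exists)

Around AUD → BRL → HKD → AUD: 1 ÷ 0.28476 × 1.4360 × 0.20190 = 1.018150
Product > 1; profitable direction is AUD → BRL → HKD → AUD.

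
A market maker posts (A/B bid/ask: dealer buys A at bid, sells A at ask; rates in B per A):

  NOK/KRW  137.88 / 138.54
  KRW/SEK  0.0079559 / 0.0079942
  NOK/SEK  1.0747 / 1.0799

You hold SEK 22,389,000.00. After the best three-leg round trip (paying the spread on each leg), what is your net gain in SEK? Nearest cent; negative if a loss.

Best loop SEK → NOK → KRW → SEK:
SEK 22,389,000.00 ÷ 1.0799 (buy NOK at ask) = NOK 20,732,475.23
NOK 20,732,475.23 × 137.88 (sell NOK at bid) = KRW 2,858,593,685
KRW 2,858,593,685 × 0.0079559 (sell KRW at bid) = SEK 22,742,685.50

Net profit: SEK 353,685.50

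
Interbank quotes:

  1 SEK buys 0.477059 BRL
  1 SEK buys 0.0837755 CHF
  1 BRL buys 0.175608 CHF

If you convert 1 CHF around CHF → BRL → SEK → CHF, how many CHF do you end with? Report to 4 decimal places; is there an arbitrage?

Around CHF → BRL → SEK → CHF: 1 ÷ 0.175608 ÷ 0.477059 × 0.0837755 = 1.000001
Product ≈ 1 (deviation 0.000%, within rounding noise).

1.0000 (no arbitrage)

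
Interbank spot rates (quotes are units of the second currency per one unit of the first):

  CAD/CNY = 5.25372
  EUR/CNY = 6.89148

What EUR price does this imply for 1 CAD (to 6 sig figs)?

CAD/EUR = 0.762350

1 CAD × 5.25372 = 5.25372 CNY
5.25372 CNY ÷ 6.89148 = 0.76235 EUR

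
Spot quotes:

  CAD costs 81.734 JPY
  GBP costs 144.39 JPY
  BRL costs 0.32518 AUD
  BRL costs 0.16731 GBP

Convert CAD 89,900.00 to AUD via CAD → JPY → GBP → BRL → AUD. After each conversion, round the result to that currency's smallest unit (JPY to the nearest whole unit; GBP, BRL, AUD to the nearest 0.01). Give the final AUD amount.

AUD 98,907.06

CAD 89,900.00 × 81.734 = JPY 7,347,887
JPY 7,347,887 ÷ 144.39 = GBP 50,889.17
GBP 50,889.17 ÷ 0.16731 = BRL 304,160.96
BRL 304,160.96 × 0.32518 = AUD 98,907.06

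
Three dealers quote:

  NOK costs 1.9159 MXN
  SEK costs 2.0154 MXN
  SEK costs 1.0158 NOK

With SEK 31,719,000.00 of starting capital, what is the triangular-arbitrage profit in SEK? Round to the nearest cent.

Profitable loop is SEK → MXN → NOK → SEK:
SEK 31,719,000.00 × 2.0154 = MXN 63,926,472.60
MXN 63,926,472.60 ÷ 1.9159 = NOK 33,366,288.74
NOK 33,366,288.74 ÷ 1.0158 = SEK 32,847,301.38
Profit = SEK 32,847,301.38 − SEK 31,719,000.00

Profit: SEK 1,128,301.38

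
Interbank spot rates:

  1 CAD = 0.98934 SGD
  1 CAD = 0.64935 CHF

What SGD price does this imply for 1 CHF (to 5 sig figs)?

CHF/SGD = 1.5236

1 CHF ÷ 0.64935 = 1.54 CAD
1.54 CAD × 0.98934 = 1.52359 SGD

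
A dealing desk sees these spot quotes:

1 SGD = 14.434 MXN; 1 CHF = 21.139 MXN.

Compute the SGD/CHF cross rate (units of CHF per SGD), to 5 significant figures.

SGD/CHF = 0.68281

1 SGD × 14.434 = 14.434 MXN
14.434 MXN ÷ 21.139 = 0.682814 CHF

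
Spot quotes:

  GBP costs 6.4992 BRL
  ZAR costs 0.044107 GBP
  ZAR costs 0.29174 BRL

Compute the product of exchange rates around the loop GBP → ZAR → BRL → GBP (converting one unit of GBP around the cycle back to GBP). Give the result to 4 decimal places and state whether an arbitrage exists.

1.0177 (arbitrage exists)

Around GBP → ZAR → BRL → GBP: 1 ÷ 0.044107 × 0.29174 ÷ 6.4992 = 1.017721
Product > 1; profitable direction is GBP → ZAR → BRL → GBP.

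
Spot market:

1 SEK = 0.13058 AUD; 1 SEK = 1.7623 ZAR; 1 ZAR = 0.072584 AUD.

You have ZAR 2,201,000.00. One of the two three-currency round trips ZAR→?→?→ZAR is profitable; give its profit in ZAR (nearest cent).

Profit: ZAR 45,859.77

Profitable loop is ZAR → SEK → AUD → ZAR:
ZAR 2,201,000.00 ÷ 1.7623 = SEK 1,248,936.05
SEK 1,248,936.05 × 0.13058 = AUD 163,086.07
AUD 163,086.07 ÷ 0.072584 = ZAR 2,246,859.77
Profit = ZAR 2,246,859.77 − ZAR 2,201,000.00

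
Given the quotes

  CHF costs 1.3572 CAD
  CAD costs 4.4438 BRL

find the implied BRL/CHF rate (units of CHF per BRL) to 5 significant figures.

1 BRL ÷ 4.4438 = 0.225033 CAD
0.225033 CAD ÷ 1.3572 = 0.165807 CHF

BRL/CHF = 0.16581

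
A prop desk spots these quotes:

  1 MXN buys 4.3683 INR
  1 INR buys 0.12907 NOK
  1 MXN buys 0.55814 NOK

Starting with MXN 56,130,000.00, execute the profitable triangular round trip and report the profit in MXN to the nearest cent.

Profitable loop is MXN → INR → NOK → MXN:
MXN 56,130,000.00 × 4.3683 = INR 245,192,679.00
INR 245,192,679.00 × 0.12907 = NOK 31,647,019.08
NOK 31,647,019.08 ÷ 0.55814 = MXN 56,700,861.93
Profit = MXN 56,700,861.93 − MXN 56,130,000.00

Profit: MXN 570,861.93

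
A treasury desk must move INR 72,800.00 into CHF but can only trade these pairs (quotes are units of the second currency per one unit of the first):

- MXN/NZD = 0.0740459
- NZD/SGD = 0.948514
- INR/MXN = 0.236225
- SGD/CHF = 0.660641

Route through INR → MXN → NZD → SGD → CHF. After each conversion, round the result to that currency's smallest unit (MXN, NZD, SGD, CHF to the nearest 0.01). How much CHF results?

CHF 797.94

INR 72,800.00 × 0.236225 = MXN 17,197.18
MXN 17,197.18 × 0.0740459 = NZD 1,273.38
NZD 1,273.38 × 0.948514 = SGD 1,207.82
SGD 1,207.82 × 0.660641 = CHF 797.94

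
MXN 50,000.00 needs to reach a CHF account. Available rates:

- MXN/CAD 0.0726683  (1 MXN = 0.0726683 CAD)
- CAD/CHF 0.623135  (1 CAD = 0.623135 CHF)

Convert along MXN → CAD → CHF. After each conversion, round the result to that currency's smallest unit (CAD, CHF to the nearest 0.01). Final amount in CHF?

CHF 2,264.11

MXN 50,000.00 × 0.0726683 = CAD 3,633.42
CAD 3,633.42 × 0.623135 = CHF 2,264.11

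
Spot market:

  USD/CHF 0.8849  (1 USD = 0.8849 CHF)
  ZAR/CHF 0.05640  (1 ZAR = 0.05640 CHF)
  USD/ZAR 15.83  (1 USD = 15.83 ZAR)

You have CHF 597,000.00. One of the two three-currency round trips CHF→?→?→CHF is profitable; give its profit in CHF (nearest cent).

Profit: CHF 5,337.85

Profitable loop is CHF → USD → ZAR → CHF:
CHF 597,000.00 ÷ 0.8849 = USD 674,652.50
USD 674,652.50 × 15.83 = ZAR 10,679,749.12
ZAR 10,679,749.12 × 0.05640 = CHF 602,337.85
Profit = CHF 602,337.85 − CHF 597,000.00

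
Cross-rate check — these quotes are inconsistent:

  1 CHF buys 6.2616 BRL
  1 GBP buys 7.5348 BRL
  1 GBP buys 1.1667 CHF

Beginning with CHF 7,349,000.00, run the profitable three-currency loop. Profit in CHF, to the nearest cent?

Profit: CHF 230,760.05

Profitable loop is CHF → GBP → BRL → CHF:
CHF 7,349,000.00 ÷ 1.1667 = GBP 6,298,962.89
GBP 6,298,962.89 × 7.5348 = BRL 47,461,425.56
BRL 47,461,425.56 ÷ 6.2616 = CHF 7,579,760.05
Profit = CHF 7,579,760.05 − CHF 7,349,000.00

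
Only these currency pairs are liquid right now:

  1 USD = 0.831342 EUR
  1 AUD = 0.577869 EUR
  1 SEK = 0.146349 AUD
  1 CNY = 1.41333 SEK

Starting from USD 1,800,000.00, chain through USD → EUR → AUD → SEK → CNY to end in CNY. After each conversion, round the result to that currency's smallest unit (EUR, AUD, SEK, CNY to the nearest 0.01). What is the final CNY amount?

USD 1,800,000.00 × 0.831342 = EUR 1,496,415.60
EUR 1,496,415.60 ÷ 0.577869 = AUD 2,589,541.23
AUD 2,589,541.23 ÷ 0.146349 = SEK 17,694,287.15
SEK 17,694,287.15 ÷ 1.41333 = CNY 12,519,572.32

CNY 12,519,572.32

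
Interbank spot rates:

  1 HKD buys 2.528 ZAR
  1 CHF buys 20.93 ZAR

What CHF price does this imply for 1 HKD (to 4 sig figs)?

HKD/CHF = 0.1208

1 HKD × 2.528 = 2.528 ZAR
2.528 ZAR ÷ 20.93 = 0.120784 CHF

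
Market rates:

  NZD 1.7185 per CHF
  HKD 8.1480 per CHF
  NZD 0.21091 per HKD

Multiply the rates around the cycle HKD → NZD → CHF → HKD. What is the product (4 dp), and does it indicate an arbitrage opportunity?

1.0000 (no arbitrage)

Around HKD → NZD → CHF → HKD: 1 × 0.21091 ÷ 1.7185 × 8.1480 = 0.999997
Product ≈ 1 (deviation 0.000%, within rounding noise).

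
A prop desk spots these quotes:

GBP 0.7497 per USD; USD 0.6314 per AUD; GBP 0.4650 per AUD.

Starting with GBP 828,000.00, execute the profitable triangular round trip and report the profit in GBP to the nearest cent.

Profitable loop is GBP → AUD → USD → GBP:
GBP 828,000.00 ÷ 0.4650 = AUD 1,780,645.16
AUD 1,780,645.16 × 0.6314 = USD 1,124,299.35
USD 1,124,299.35 × 0.7497 = GBP 842,887.23
Profit = GBP 842,887.23 − GBP 828,000.00

Profit: GBP 14,887.23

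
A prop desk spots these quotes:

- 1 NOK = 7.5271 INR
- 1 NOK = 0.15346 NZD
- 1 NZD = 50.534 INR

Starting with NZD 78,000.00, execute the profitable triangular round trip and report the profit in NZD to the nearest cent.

Profitable loop is NZD → INR → NOK → NZD:
NZD 78,000.00 × 50.534 = INR 3,941,652.00
INR 3,941,652.00 ÷ 7.5271 = NOK 523,661.44
NOK 523,661.44 × 0.15346 = NZD 80,361.08
Profit = NZD 80,361.08 − NZD 78,000.00

Profit: NZD 2,361.08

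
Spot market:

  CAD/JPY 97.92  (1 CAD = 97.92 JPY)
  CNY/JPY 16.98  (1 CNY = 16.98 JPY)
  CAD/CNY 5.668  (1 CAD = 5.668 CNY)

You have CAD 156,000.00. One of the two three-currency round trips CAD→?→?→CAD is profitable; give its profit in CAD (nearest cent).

Profit: CAD 2,718.84

Profitable loop is CAD → JPY → CNY → CAD:
CAD 156,000.00 × 97.92 = JPY 15,275,520
JPY 15,275,520 ÷ 16.98 = CNY 899,618.37
CNY 899,618.37 ÷ 5.668 = CAD 158,718.84
Profit = CAD 158,718.84 − CAD 156,000.00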